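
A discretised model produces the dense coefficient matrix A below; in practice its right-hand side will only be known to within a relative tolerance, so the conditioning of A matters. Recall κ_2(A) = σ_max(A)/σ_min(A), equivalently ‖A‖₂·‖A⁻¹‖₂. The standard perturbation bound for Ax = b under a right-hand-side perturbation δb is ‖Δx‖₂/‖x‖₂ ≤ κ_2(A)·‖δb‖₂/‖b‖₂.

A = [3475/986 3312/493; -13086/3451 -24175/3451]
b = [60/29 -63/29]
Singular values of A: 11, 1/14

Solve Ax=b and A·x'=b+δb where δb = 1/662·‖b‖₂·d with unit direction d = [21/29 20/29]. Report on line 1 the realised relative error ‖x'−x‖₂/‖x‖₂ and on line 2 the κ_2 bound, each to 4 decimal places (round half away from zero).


0.2326
0.2326

σ_max = 11, σ_min = 1/14
condition number: 11 ÷ (1/14) = 154.0000
bound on ‖Δx‖/‖x‖: κ·ε = 154.0000·1/662 = 0.2326
solve Ax = b  →  x = [0.1283 0.2406]
2-norm of b is 3.0000; of x, 0.2727
Δx = A⁻¹·δb where δb = 1/662·3.0000·d; ‖Δx‖ = 0.0634
relative error = 0.2326
realised/bound = 1 exactly: the bound is attained for this b and d


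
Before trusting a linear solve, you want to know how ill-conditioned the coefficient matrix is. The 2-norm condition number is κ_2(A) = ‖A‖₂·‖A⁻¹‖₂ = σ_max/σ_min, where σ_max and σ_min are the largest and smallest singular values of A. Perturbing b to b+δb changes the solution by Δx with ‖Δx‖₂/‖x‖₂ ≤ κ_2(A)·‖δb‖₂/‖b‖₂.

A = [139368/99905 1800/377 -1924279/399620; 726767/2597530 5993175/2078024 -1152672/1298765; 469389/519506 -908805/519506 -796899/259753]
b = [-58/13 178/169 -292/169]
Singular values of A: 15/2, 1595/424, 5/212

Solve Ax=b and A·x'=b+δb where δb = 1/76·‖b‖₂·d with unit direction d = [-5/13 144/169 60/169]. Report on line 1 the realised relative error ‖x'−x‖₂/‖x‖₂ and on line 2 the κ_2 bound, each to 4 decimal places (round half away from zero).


largest singular value 15/2, smallest 5/212
κ = σ_max/σ_min = (15/2)/(5/212) = 318.0000
worst-case relative error ≤ 318.0000 × 1/76 = 4.1842
solve Ax = b  →  x = [81.1972 0.0172 24.4668]
‖b‖ = 4.8990, ‖x‖ = 84.8033
with δb = [-0.0248 0.0549 0.0229], A·Δx = δb → ‖Δx‖ = 2.7331
dividing the unrounded norms, ‖Δx‖/‖x‖ = 0.0322
so the bound overstates the realised error by a factor of ≈ 129.8281 (computed from the unrounded values)

0.0322
4.1842


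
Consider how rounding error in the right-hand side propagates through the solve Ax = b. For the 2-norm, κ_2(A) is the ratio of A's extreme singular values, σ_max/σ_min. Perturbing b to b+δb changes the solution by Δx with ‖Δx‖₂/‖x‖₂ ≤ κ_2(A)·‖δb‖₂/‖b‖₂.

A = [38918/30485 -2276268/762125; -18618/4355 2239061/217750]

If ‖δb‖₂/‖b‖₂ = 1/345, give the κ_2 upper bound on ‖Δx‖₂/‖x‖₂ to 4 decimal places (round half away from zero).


1.0875

M = AᵀA = [739979080/37173409 -8879322573/185867045; -8879322573/185867045 426211036729/3717340900]. tr(M)=2959816241/21996100, det(M)=707281/5499025
char-poly roots: 3364/25 and 841/879844
σ_max=√(3364/25)=(58/5), σ_min=√(841/879844)=(29/938) → κ = 375.2000
worst-case relative error ≤ 375.2000 × 1/345 = 1.0875


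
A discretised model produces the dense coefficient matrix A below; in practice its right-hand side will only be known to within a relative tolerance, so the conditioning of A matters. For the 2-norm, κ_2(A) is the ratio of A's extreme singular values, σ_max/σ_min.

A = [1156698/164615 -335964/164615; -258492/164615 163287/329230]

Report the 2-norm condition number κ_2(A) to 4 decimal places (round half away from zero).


200.7500

M = AᵀA = [835674228/16120225 -243731754/16120225; -243731754/16120225 284443713/64480900]. tr(M)=145085625/2579236, det(M)=50625/644809
eigenvalues of AᵀA: λ = (tr ± √(tr²−4·det))/2 = 225/4, 900/644809
so κ_2 = √((225/4) / (900/644809)) = 200.7500


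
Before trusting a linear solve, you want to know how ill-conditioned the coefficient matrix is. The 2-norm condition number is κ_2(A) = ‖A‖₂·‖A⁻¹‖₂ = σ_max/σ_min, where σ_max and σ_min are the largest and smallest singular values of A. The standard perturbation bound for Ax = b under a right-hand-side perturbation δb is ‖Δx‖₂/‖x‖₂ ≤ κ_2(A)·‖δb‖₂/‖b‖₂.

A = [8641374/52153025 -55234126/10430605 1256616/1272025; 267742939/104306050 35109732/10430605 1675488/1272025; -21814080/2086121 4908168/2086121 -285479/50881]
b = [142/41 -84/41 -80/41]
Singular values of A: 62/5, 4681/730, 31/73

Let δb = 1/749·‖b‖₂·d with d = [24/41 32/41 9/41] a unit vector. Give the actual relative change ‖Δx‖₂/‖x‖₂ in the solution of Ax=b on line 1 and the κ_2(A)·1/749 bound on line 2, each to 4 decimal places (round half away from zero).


0.0218
0.0390

σ_max = 62/5, σ_min = 31/73
κ_2(A) = (62/5) / (31/73) = 29.2000
perturbation bound = 29.2000·1/749 = 0.0390
solve Ax = b  →  x = [0.0019 -0.6398 0.0759]
2-norm of b is 4.4721; of x, 0.6443
Δx = A⁻¹·δb where δb = 1/749·4.4721·d; ‖Δx‖ = 0.0141
realised ‖Δx‖/‖x‖ = 0.0218
so the bound overstates the realised error by a factor of ≈ 1.7865 (computed from the unrounded values)


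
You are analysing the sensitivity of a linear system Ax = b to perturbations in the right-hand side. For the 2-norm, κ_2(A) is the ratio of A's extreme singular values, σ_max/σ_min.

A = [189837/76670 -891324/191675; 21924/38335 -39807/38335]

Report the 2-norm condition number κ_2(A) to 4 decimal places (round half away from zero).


330.0000

form AᵀA = [22582233/3496900 -52924914/4371125; -52924914/4371125 496176921/21855625] with trace 8820981/302500 and determinant 59049/7562500
eigenvalues of AᵀA: λ = (tr ± √(tr²−4·det))/2 = 729/25, 81/302500
κ = σ_max/σ_min = (27/5)/(9/550) = 330.0000


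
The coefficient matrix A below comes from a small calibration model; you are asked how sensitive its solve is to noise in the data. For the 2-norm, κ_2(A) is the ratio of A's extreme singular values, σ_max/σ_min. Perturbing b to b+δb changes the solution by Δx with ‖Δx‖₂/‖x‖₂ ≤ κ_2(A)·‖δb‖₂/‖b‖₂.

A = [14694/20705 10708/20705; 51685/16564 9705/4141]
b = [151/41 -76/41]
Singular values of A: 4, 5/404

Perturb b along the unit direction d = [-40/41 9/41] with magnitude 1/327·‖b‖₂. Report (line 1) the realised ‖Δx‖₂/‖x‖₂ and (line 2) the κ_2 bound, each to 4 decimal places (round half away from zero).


0.0032
0.9884

from the listed singular values, σ₁ = 4, σ_n = 5/404
κ = σ_max/σ_min = 4/(5/404) = 323.2000
worst-case relative error ≤ 323.2000 × 1/327 = 0.9884
solve Ax = b  →  x = [193.7200 -258.7100]
2-norm of b is 4.1231; of x, 323.2001
Δx = A⁻¹·δb where δb = 1/327·4.1231·d; ‖Δx‖ = 1.0188
realised ‖Δx‖/‖x‖ = 0.0032
so the bound overstates the realised error by a factor of ≈ 313.5501 (computed from the unrounded values)


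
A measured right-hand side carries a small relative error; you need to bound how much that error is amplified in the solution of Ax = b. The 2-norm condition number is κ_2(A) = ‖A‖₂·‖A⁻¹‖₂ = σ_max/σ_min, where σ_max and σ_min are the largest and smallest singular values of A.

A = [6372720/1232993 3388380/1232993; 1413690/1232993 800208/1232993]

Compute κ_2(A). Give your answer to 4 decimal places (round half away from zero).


176.9000

AᵀA = [25348054500/904385329 13518407520/904385329; 13518407520/904385329 7210857744/904385329]; tr = 112660596/3129361, det = 129600/3129361
char-poly roots: 36 and 3600/3129361
κ = σ_max/σ_min = 6/(60/1769) = 176.9000


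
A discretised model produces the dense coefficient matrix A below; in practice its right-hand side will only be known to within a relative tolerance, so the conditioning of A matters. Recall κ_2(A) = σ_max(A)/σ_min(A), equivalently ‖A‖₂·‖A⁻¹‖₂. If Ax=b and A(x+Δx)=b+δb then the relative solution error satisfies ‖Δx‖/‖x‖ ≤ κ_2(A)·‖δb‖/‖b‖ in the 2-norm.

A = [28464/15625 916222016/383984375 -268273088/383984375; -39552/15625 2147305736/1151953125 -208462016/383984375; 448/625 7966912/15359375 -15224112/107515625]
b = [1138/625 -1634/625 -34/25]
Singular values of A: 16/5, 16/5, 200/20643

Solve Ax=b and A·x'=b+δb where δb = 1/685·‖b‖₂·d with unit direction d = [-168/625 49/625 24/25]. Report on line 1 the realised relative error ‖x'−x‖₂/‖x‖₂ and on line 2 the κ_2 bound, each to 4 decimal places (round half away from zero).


from the listed singular values, σ₁ = 16/5, σ_n = 200/20643
κ_2(A) = (16/5) / (200/20643) = 330.2880
κ_2(A)·‖δb‖/‖b‖ = 0.4822
solve Ax = b  →  x = [0.8750 -57.9204 -198.1378]
2-norm of b is 3.4641; of x, 206.4319
re-solving with b+δb shifts x by Δx of norm 0.5220
realised ‖Δx‖/‖x‖ = 0.0025
so the bound overstates the realised error by a factor of ≈ 190.6936 (computed from the unrounded values)

0.0025
0.4822


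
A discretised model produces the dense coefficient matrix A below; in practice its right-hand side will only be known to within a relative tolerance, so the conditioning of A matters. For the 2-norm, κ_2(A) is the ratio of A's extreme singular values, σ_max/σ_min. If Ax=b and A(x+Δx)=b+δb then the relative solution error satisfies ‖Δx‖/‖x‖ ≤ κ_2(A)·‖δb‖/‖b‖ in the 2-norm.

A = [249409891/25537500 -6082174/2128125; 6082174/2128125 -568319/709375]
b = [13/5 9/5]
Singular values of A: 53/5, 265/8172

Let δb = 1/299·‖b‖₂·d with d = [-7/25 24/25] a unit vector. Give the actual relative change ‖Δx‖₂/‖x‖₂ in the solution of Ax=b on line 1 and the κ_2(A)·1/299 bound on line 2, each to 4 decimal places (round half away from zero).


from the listed singular values, σ₁ = 53/5, σ_n = 265/8172
κ_2(A) = (53/5) / (265/8172) = 326.8800
bound on ‖Δx‖/‖x‖: κ·ε = 326.8800·1/299 = 1.0932
solve Ax = b  →  x = [8.9063 29.5250]
‖b‖ = 3.1623, ‖x‖ = 30.8390
with δb = [-0.0030 0.0102], A·Δx = δb → ‖Δx‖ = 0.3261
realised ‖Δx‖/‖x‖ = 0.0106
so the bound overstates the realised error by a factor of ≈ 103.3729 (computed from the unrounded values)

0.0106
1.0932


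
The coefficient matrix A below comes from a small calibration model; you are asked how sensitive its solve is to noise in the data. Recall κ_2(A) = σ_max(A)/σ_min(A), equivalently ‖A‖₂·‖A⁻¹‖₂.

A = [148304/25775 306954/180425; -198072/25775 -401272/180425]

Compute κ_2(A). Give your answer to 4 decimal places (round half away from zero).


360.8500

M = AᵀA = [2449063744/26574025 5000130144/186018175; 5000130144/186018175 10209599044/1302127225]. tr(M)=5208548900/52085089, det(M)=4000000/52085089
solving λ² − 5208548900/52085089·λ + 4000000/52085089 = 0 gives λ = 100, 40000/52085089
κ_2(A) = √(λ_max/λ_min) = √(100 / (40000/52085089)) = 360.8500


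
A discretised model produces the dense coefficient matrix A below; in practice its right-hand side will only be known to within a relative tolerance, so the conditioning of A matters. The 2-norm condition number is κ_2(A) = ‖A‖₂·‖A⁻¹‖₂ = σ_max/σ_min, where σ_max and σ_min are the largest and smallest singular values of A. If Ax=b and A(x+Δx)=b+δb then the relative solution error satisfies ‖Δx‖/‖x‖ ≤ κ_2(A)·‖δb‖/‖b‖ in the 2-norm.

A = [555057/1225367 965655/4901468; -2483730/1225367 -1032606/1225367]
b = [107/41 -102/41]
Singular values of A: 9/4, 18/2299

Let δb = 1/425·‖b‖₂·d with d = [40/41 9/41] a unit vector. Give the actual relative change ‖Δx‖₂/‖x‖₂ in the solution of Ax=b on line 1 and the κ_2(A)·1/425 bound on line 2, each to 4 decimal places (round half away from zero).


0.0042
0.6762

largest singular value 9/4, smallest 18/2299
condition number: (9/4) ÷ (18/2299) = 287.3750
worst-case relative error ≤ 287.3750 × 1/425 = 0.6762
solve Ax = b  →  x = [-97.0171 236.3077]
2-norm of b is 3.6056; of x, 255.4479
with δb = [0.0083 0.0019], A·Δx = δb → ‖Δx‖ = 1.0836
realised ‖Δx‖/‖x‖ = 0.0042
realised/bound (from unrounded values) ≈ 0.0063


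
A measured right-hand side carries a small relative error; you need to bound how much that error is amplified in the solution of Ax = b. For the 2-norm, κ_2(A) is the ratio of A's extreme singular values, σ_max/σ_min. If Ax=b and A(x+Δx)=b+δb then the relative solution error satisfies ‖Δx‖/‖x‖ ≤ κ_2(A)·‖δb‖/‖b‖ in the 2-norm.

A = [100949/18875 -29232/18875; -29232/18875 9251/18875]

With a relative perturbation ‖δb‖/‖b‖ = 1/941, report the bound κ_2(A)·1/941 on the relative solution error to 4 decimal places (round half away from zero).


M = AᵀA = [441808417/14250625 -128854656/14250625; -128854656/14250625 37603633/14250625]. tr(M)=19176482/570025, det(M)=707281/14250625
solving λ² − 19176482/570025·λ + 707281/14250625 = 0 gives λ = 841/25, 841/570025
κ = σ_max/σ_min = (29/5)/(29/755) = 151.0000
perturbation bound = 151.0000·1/941 = 0.1605

0.1605


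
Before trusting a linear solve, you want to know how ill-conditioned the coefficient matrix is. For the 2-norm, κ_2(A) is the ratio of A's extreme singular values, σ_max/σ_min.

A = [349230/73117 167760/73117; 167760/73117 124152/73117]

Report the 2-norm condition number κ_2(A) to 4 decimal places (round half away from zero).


12.6500

AᵀA = [519394500/18498601 274790880/18498601; 274790880/18498601 150716736/18498601]; tr = 2318724/64009, det = 518400/64009
eigenvalues of AᵀA: λ = (tr ± √(tr²−4·det))/2 = 36, 14400/64009
σ_max=√36=6, σ_min=√(14400/64009)=(120/253) → κ = 12.6500


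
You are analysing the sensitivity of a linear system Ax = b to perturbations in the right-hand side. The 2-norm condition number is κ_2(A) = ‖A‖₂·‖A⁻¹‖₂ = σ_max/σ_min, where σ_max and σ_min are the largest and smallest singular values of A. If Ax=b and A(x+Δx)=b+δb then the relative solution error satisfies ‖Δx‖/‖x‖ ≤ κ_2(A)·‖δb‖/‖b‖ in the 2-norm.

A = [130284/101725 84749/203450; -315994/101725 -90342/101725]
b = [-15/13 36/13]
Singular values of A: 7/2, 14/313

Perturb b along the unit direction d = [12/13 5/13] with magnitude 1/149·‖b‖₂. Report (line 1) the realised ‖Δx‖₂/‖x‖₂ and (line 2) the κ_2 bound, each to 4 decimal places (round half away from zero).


largest singular value 7/2, smallest 14/313
κ = σ_max/σ_min = (7/2)/(14/313) = 78.2500
κ_2(A)·‖δb‖/‖b‖ = 0.5252
solve Ax = b  →  x = [-0.8229 -0.2400]
‖b‖ = 3.0000, ‖x‖ = 0.8571
Δx = A⁻¹·δb where δb = 1/149·3.0000·d; ‖Δx‖ = 0.4501
realised ‖Δx‖/‖x‖ = 0.5252
so the bound is sharp here: realised error equals the bound

0.5252
0.5252


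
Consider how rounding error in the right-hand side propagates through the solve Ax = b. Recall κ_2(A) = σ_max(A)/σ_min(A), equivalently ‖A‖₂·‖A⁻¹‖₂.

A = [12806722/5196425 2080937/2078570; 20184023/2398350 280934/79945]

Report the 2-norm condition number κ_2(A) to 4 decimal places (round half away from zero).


M = AᵀA = [119606648314201/1555363168164 4152975522520/129613597347; 4152975522520/129613597347 2307314542025/172818129796]. tr(M)=415303192877/4601666178, det(M)=2036265625/36813329424
λ_max, λ_min = (415303192877/4601666178 ± √43118014226625667567876/5293832903437281921)/2 = 361/4, 5640625/9203332356
κ_2(A) = √(λ_max/λ_min) = √((361/4) / (5640625/9203332356)) = 383.7360

383.7360


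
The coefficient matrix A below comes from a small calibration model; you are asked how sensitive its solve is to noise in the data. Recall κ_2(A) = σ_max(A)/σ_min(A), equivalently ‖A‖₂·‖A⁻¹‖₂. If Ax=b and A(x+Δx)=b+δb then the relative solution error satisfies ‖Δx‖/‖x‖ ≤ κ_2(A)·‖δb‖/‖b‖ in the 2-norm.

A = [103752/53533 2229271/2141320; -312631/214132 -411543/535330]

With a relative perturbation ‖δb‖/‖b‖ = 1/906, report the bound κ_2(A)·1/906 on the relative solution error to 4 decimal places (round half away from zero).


AᵀA = [15880575425/2697206672 4234734405/1348603336; 4234734405/1348603336 18069485753/10788826688]; tr = 4799516909/634636864, det = 9150625/10154189824
char-poly roots: 121/16 and 75625/634636864
so κ_2 = √((121/16) / (75625/634636864)) = 251.9200
bound on ‖Δx‖/‖x‖: κ·ε = 251.9200·1/906 = 0.2781

0.2781


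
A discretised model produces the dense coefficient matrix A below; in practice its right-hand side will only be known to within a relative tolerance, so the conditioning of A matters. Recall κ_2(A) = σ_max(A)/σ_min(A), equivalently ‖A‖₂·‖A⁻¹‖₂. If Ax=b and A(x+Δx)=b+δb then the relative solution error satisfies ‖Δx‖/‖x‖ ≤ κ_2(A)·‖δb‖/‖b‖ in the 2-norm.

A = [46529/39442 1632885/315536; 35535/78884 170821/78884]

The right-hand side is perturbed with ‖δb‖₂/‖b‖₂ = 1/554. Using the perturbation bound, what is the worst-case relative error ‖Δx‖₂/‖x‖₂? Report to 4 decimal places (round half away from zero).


0.2671

AᵀA = [58713181/36820624 521400915/73641248; 521400915/73641248 18539588449/589129984]; tr = 11587745/350464, det = 279841/5607424
char-poly roots: 529/16 and 529/350464
so κ_2 = √((529/16) / (529/350464)) = 148.0000
κ_2(A)·‖δb‖/‖b‖ = 0.2671


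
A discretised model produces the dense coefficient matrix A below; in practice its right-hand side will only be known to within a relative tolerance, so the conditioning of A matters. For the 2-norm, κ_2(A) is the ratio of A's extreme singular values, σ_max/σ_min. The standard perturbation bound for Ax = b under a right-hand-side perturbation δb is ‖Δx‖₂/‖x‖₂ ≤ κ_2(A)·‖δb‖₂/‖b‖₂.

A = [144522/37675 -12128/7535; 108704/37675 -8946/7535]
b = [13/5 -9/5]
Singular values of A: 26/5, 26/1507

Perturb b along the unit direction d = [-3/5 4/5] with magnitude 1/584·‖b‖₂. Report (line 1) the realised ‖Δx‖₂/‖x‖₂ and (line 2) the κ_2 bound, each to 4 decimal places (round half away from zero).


0.0018
0.5161

σ_max = 26/5, σ_min = 26/1507
κ = σ_max/σ_min = (26/5)/(26/1507) = 301.4000
worst-case relative error ≤ 301.4000 × 1/584 = 0.5161
solve Ax = b  →  x = [-66.7012 -160.5828]
‖b‖₂ = 3.1623 and ‖x‖₂ = 173.8847
with δb = [-0.0032 0.0043], A·Δx = δb → ‖Δx‖ = 0.3139
relative error = 0.0018
realised/bound (from unrounded values) ≈ 0.0035


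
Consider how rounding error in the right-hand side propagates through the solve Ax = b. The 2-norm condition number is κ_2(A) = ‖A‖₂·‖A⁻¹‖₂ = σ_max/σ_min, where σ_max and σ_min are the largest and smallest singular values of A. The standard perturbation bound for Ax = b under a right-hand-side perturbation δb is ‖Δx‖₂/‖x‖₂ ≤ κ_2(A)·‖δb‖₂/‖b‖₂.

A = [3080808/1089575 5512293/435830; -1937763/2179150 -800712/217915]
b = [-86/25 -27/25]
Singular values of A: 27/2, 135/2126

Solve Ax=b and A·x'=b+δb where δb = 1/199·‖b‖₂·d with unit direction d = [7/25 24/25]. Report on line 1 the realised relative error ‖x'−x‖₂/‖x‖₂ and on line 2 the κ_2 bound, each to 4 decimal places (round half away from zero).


0.0091
1.0683

from the listed singular values, σ₁ = 27/2, σ_n = 135/2126
κ = σ_max/σ_min = (27/2)/(135/2126) = 212.6000
perturbation bound = 212.6000·1/199 = 1.0683
solve Ax = b  →  x = [30.6793 -7.1306]
2-norm of b is 3.6056; of x, 31.4971
re-solving with b+δb shifts x by Δx of norm 0.2853
realised ‖Δx‖/‖x‖ = 0.0091
realised/bound (from unrounded values) ≈ 0.0085


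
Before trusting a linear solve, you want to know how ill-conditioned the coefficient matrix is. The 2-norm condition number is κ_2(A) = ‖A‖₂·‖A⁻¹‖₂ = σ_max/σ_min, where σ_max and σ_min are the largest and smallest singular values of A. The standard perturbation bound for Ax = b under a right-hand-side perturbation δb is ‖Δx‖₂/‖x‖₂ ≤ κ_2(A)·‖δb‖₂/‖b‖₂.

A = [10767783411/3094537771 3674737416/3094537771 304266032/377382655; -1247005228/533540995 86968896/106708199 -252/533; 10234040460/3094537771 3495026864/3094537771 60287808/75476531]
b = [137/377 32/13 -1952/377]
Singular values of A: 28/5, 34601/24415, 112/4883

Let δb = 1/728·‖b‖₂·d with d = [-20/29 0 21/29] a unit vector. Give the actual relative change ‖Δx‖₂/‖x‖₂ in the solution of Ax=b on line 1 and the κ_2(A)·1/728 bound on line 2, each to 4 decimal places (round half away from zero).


0.0020
0.3354

from the listed singular values, σ₁ = 28/5, σ_n = 112/4883
κ_2(A) = (28/5) / (112/4883) = 244.1500
bound on ‖Δx‖/‖x‖: κ·ε = 244.1500·1/728 = 0.3354
solve Ax = b  →  x = [36.5129 8.9387 -170.2962]
‖b‖ = 5.7446, ‖x‖ = 174.3957
with δb = [-0.0054 0.0000 0.0057], A·Δx = δb → ‖Δx‖ = 0.3440
realised ‖Δx‖/‖x‖ = 0.0020
so the bound overstates the realised error by a factor of ≈ 170.0071 (computed from the unrounded values)


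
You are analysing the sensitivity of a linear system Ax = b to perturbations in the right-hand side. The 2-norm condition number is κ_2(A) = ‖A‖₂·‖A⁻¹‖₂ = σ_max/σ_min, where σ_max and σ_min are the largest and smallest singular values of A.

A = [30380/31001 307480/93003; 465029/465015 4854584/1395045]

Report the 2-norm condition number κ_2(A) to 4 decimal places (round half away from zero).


M = AᵀA = [504060001/257121225 5183474296/771363675; 5183474296/771363675 53316735616/2314091025]. tr(M)=2314131025/92563641, det(M)=1000000/92563641
char-poly roots: 25 and 40000/92563641
κ_2(A) = √(λ_max/λ_min) = √(25 / (40000/92563641)) = 240.5250

240.5250


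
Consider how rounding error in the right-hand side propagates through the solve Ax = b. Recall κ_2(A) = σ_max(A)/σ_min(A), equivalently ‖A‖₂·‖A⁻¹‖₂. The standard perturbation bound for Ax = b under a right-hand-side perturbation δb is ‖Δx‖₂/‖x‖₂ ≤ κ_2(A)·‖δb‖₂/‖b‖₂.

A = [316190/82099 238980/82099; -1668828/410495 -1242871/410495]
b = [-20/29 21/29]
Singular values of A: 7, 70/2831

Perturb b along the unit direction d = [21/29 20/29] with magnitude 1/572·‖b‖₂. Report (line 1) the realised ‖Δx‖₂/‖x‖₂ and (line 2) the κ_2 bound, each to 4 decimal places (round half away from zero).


0.4949
0.4949

from the listed singular values, σ₁ = 7, σ_n = 70/2831
condition number: 7 ÷ (70/2831) = 283.1000
κ_2(A)·‖δb‖/‖b‖ = 0.4949
solve Ax = b  →  x = [-0.1143 -0.0857]
‖b‖₂ = 1.0000 and ‖x‖₂ = 0.1429
with δb = [0.0013 0.0012], A·Δx = δb → ‖Δx‖ = 0.0707
dividing the unrounded norms, ‖Δx‖/‖x‖ = 0.4949
realised/bound = 1 exactly: the bound is attained for this b and d


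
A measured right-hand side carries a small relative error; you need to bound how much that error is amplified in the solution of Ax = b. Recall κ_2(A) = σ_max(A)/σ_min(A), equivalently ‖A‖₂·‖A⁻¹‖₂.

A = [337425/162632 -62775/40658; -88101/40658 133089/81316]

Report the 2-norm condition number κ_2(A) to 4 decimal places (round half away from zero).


AᵀA = [283049001/31449664 -53070633/7862416; -53070633/7862416 39804381/7862416]; tr = 442266525/31449664, det = 1265625/503194624
char-poly roots: 225/16 and 5625/31449664
so κ_2 = √((225/16) / (5625/31449664)) = 280.4000

280.4000


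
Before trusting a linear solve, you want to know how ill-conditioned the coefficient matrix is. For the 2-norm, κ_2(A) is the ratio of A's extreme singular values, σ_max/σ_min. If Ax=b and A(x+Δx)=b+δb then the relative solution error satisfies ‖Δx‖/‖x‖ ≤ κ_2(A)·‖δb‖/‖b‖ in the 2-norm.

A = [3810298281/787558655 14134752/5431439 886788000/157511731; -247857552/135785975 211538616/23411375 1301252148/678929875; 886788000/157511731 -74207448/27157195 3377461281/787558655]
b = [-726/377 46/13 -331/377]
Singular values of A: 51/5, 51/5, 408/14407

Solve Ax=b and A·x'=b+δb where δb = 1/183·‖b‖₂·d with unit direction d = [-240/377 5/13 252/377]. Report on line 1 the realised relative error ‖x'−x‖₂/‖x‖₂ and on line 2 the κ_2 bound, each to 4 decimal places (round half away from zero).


σ_max = 51/5, σ_min = 408/14407
κ_2(A) = (51/5) / (408/14407) = 360.1750
κ_2(A)·‖δb‖/‖b‖ = 1.9682
solve Ax = b  →  x = [-46.9558 -19.4920 49.0193]
2-norm of b is 4.1231; of x, 70.6234
δb = ε·‖b‖·d = [-0.0143 0.0087 0.0151]; solving A·Δx = δb gives ‖Δx‖ = 0.7956
relative error = 0.0113
tightness: 0.0113 against a bound of 1.9682 (unrounded ratio ≈ 0.0057)

0.0113
1.9682


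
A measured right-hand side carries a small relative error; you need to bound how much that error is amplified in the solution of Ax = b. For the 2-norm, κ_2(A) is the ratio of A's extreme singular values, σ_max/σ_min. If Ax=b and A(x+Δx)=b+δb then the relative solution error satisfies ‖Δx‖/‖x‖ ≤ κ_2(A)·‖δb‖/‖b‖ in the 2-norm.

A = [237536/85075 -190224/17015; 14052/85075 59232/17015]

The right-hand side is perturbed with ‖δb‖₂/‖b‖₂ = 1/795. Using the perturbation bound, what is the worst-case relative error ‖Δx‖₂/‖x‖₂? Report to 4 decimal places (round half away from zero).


form AᵀA = [90593296/11580409 -354821760/11580409; -354821760/11580409 1587744000/11580409] with trace 998416/6889 and determinant 921600/6889
solving λ² − 998416/6889·λ + 921600/6889 = 0 gives λ = 144, 6400/6889
κ_2(A) = √(λ_max/λ_min) = √(144 / (6400/6889)) = 12.4500
perturbation bound = 12.4500·1/795 = 0.0157

0.0157


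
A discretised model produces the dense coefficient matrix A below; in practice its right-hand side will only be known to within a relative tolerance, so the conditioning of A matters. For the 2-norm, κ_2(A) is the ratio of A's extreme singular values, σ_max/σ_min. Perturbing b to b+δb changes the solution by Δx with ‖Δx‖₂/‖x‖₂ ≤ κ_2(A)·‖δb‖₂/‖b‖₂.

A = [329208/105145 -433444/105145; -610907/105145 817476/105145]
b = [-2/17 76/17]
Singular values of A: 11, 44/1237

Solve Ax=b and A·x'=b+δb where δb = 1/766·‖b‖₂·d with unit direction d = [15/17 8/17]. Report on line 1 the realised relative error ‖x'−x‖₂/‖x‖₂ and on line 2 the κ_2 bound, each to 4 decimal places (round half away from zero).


σ_max = 11, σ_min = 44/1237
κ = σ_max/σ_min = 11/(44/1237) = 309.2500
κ_2(A)·‖δb‖/‖b‖ = 0.4037
solve Ax = b  →  x = [44.7636 34.0273]
‖b‖ = 4.4721, ‖x‖ = 56.2284
re-solving with b+δb shifts x by Δx of norm 0.1641
relative error = 0.0029
realised/bound (from unrounded values) ≈ 0.0072

0.0029
0.4037


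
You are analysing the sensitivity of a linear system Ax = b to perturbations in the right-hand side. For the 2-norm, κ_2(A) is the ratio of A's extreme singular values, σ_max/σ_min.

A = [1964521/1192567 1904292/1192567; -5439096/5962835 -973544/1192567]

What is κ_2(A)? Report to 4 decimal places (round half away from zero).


AᵀA = [436219149769/123029070025 83046046356/24605814005; 83046046356/24605814005 15827390800/4921162801]; tr = 989184209/146289025, det = 1827904/146289025
λ_max, λ_min = (989184209/146289025 ± √977415790159141281/21400478835450625)/2 = 169/25, 10816/5851561
so κ_2 = √((169/25) / (10816/5851561)) = 60.4750

60.4750


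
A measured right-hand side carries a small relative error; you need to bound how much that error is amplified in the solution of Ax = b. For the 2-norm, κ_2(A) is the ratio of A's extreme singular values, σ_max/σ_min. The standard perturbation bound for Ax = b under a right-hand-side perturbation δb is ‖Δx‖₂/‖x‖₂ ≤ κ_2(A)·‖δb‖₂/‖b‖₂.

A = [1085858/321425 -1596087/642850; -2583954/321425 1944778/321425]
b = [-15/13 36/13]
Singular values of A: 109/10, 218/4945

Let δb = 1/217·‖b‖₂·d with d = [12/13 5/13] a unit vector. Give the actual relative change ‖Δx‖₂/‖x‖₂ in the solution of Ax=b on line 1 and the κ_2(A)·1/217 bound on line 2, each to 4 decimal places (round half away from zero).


1.1394
1.1394

σ_max = 109/10, σ_min = 218/4945
condition number: (109/10) ÷ (218/4945) = 247.2500
bound on ‖Δx‖/‖x‖: κ·ε = 247.2500·1/217 = 1.1394
solve Ax = b  →  x = [-0.2202 0.1651]
‖b‖₂ = 3.0000 and ‖x‖₂ = 0.2752
Δx = A⁻¹·δb where δb = 1/217·3.0000·d; ‖Δx‖ = 0.3136
dividing the unrounded norms, ‖Δx‖/‖x‖ = 1.1394
so the bound is sharp here: realised error equals the bound


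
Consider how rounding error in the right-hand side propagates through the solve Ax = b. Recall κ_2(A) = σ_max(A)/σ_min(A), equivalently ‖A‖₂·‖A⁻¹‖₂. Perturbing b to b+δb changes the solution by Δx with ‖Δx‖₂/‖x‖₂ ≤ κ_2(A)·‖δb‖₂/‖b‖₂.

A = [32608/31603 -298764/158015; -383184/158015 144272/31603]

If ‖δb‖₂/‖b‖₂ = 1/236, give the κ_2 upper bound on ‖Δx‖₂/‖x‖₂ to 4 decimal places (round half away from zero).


1.0604

form AᵀA = [1026106624/147744025 -76952448/5909761; -76952448/5909761 3607219984/147744025] with trace 16032272/511225 and determinant 200704/12780625
λ_max, λ_min = (16032272/511225 ± √10280693147904/10454040025)/2 = 784/25, 256/511225
σ_max=√(784/25)=(28/5), σ_min=√(256/511225)=(16/715) → κ = 250.2500
κ_2(A)·‖δb‖/‖b‖ = 1.0604


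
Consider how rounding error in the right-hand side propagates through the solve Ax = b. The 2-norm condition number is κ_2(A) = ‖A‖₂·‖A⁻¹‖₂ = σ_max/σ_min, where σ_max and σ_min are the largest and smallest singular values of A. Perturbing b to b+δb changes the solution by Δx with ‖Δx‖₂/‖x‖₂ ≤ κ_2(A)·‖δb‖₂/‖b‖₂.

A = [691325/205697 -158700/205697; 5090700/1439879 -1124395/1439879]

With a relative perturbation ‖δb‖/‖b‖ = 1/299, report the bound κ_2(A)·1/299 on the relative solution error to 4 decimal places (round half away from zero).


0.8100

M = AᵀA = [58660890625/2465221801 -13198464000/2465221801; -13198464000/2465221801 2970705025/2465221801]. tr(M)=36663650/1466521, det(M)=15625/1466521
char-poly roots: 25 and 625/1466521
κ_2(A) = √(λ_max/λ_min) = √(25 / (625/1466521)) = 242.2000
worst-case relative error ≤ 242.2000 × 1/299 = 0.8100


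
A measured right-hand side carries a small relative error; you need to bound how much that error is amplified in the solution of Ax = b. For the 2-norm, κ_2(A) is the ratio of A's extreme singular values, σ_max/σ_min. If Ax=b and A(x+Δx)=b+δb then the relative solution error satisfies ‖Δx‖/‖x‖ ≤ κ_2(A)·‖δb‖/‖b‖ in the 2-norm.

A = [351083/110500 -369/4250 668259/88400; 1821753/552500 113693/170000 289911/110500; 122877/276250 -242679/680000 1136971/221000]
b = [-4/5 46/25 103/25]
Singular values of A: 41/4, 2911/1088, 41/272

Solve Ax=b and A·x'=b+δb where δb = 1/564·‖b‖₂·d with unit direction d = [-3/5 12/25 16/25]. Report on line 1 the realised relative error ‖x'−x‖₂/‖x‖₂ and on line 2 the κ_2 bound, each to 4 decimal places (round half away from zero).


from the listed singular values, σ₁ = 41/4, σ_n = 41/272
condition number: (41/4) ÷ (41/272) = 68.0000
perturbation bound = 68.0000·1/564 = 0.1206
solve Ax = b  →  x = [-7.1148 25.3705 3.1759]
‖b‖₂ = 4.5826 and ‖x‖₂ = 26.5399
δb = ε·‖b‖·d = [-0.0049 0.0039 0.0052]; solving A·Δx = δb gives ‖Δx‖ = 0.0539
relative error = 0.0020
so the bound overstates the realised error by a factor of ≈ 59.3628 (computed from the unrounded values)

0.0020
0.1206


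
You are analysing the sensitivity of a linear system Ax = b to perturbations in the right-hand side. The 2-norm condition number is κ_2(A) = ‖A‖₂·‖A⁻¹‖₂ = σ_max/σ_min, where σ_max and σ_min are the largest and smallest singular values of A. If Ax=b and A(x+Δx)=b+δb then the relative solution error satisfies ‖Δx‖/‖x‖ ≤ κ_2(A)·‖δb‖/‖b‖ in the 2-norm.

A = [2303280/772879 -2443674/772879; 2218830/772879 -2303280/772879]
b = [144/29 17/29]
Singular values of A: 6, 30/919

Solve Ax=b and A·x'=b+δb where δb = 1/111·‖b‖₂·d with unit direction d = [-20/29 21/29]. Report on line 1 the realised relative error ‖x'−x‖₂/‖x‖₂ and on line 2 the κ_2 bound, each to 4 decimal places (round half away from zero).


largest singular value 6, smallest 30/919
κ = σ_max/σ_min = 6/(30/919) = 183.8000
perturbation bound = 183.8000·1/111 = 1.6559
solve Ax = b  →  x = [-66.0885 -63.8621]
‖b‖ = 5.0000, ‖x‖ = 91.9024
re-solving with b+δb shifts x by Δx of norm 1.3799
dividing the unrounded norms, ‖Δx‖/‖x‖ = 0.0150
realised/bound (from unrounded values) ≈ 0.0091

0.0150
1.6559


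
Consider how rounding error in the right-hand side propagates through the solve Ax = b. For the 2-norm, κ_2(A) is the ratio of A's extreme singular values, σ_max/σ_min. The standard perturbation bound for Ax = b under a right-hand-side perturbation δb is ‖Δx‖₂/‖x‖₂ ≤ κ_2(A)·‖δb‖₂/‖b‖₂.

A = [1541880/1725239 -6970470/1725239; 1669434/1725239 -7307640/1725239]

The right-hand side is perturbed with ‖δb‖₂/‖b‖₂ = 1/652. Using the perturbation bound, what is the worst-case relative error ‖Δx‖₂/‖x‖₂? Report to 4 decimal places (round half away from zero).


0.4451

form AᵀA = [6140789316/3539179081 -27285672960/3539179081; -27285672960/3539179081 121271170500/3539179081] with trace 75795336/2105401 and determinant 32400/2105401
char-poly roots: 36 and 900/2105401
σ_max=√36=6, σ_min=√(900/2105401)=(30/1451) → κ = 290.2000
bound on ‖Δx‖/‖x‖: κ·ε = 290.2000·1/652 = 0.4451


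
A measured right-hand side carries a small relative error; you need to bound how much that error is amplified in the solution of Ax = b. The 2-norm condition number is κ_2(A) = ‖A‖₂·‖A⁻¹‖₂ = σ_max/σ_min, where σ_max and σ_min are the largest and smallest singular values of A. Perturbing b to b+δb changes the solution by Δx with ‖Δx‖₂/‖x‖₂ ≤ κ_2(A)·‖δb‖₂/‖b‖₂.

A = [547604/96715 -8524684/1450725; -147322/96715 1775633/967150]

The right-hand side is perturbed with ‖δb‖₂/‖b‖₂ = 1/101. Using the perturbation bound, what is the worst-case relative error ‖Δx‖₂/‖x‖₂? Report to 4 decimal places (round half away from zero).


form AᵀA = [12862956500/374151649 -40484286115/1122454947; -40484286115/1122454947 510490883449/13469459364] with trace 1157618689/16016004 and determinant 8352100/4004001
eigenvalues of AᵀA: λ = (tr ± √(tr²−4·det))/2 = 289/4, 115600/4004001
κ_2(A) = √(λ_max/λ_min) = √((289/4) / (115600/4004001)) = 50.0250
perturbation bound = 50.0250·1/101 = 0.4953

0.4953


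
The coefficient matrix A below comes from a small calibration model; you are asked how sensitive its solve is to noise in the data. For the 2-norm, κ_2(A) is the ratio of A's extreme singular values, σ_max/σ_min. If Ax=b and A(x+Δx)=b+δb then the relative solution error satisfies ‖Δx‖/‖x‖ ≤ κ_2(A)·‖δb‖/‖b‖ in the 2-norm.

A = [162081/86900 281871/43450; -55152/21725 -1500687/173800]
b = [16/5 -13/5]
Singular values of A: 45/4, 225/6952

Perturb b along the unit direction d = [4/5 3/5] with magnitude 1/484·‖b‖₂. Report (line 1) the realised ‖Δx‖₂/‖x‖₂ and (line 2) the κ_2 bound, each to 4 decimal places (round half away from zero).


0.0085
0.7182

from the listed singular values, σ₁ = 45/4, σ_n = 225/6952
condition number: (45/4) ÷ (225/6952) = 347.6000
κ_2(A)·‖δb‖/‖b‖ = 0.7182
solve Ax = b  →  x = [-29.5623 8.9927]
‖b‖ = 4.1231, ‖x‖ = 30.8998
δb = ε·‖b‖·d = [0.0068 0.0051]; solving A·Δx = δb gives ‖Δx‖ = 0.2632
realised ‖Δx‖/‖x‖ = 0.0085
realised/bound (from unrounded values) ≈ 0.0119


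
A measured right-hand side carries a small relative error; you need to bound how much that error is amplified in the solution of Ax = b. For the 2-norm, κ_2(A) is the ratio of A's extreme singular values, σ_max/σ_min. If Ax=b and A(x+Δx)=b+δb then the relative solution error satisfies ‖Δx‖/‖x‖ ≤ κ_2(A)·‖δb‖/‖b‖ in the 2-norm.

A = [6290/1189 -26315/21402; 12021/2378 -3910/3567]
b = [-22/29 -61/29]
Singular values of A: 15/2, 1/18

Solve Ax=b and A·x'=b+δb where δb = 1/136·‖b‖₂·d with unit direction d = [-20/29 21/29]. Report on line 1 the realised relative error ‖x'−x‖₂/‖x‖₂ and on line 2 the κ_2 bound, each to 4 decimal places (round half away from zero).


0.0164
0.9926

σ_max = 15/2, σ_min = 1/18
condition number: (15/2) ÷ (1/18) = 135.0000
perturbation bound = 135.0000·1/136 = 0.9926
solve Ax = b  →  x = [-4.2114 -17.5024]
‖b‖ = 2.2361, ‖x‖ = 18.0020
δb = ε·‖b‖·d = [-0.0113 0.0119]; solving A·Δx = δb gives ‖Δx‖ = 0.2960
relative error = 0.0164
so the bound overstates the realised error by a factor of ≈ 60.3805 (computed from the unrounded values)


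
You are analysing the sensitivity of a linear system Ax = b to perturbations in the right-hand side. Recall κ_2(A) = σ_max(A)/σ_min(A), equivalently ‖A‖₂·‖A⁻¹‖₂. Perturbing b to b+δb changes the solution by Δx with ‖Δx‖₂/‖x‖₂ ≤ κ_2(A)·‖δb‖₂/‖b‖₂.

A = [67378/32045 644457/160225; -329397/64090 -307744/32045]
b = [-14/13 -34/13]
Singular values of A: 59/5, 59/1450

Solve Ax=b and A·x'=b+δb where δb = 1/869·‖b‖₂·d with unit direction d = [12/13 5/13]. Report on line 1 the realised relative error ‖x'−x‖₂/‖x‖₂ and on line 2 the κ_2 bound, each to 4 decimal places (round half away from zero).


0.0016
0.3337

largest singular value 59/5, smallest 59/1450
condition number: (59/5) ÷ (59/1450) = 290.0000
κ_2(A)·‖δb‖/‖b‖ = 0.3337
solve Ax = b  →  x = [43.4497 -22.9811]
‖b‖₂ = 2.8284 and ‖x‖₂ = 49.1528
δb = ε·‖b‖·d = [0.0030 0.0013]; solving A·Δx = δb gives ‖Δx‖ = 0.0800
realised ‖Δx‖/‖x‖ = 0.0016
tightness: 0.0016 against a bound of 0.3337 (unrounded ratio ≈ 0.0049)


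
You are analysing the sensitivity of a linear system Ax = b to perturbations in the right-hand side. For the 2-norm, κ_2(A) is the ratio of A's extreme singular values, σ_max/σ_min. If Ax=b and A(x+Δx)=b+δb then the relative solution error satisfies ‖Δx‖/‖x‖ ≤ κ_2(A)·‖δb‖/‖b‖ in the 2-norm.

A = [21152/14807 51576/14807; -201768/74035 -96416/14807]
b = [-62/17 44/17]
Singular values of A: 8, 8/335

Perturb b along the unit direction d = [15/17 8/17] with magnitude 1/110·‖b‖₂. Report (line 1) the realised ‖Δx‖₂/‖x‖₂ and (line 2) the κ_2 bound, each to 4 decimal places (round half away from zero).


0.0203
3.0455

largest singular value 8, smallest 8/335
condition number: 8 ÷ (8/335) = 335.0000
bound on ‖Δx‖/‖x‖: κ·ε = 335.0000·1/110 = 3.0455
solve Ax = b  →  x = [77.1154 -32.6731]
2-norm of b is 4.4721; of x, 83.7515
re-solving with b+δb shifts x by Δx of norm 1.7025
dividing the unrounded norms, ‖Δx‖/‖x‖ = 0.0203
so the bound overstates the realised error by a factor of ≈ 149.8192 (computed from the unrounded values)


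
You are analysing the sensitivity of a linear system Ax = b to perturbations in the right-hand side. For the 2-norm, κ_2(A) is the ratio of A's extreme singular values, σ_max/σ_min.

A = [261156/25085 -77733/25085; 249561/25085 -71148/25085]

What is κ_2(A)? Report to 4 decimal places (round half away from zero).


form AᵀA = [155152377/748225 -45251136/748225; -45251136/748225 13203873/748225] with trace 6734250/29929 and determinant 50625/29929
eigenvalues of AᵀA: λ = (tr ± √(tr²−4·det))/2 = 225, 225/29929
σ_max=√225=15, σ_min=√(225/29929)=(15/173) → κ = 173.0000

173.0000


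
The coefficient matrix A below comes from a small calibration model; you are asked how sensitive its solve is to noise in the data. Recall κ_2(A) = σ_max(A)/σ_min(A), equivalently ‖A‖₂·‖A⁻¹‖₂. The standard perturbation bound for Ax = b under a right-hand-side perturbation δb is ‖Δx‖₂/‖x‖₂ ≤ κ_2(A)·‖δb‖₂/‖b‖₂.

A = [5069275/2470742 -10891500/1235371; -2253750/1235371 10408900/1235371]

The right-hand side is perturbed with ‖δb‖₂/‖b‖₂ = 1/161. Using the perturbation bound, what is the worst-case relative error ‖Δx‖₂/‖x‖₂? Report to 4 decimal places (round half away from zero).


form AᵀA = [54714750625/7258699204 -60719456250/1814674801; -60719456250/1814674801 269881060000/1814674801] with trace 674740625/4318084 and determinant 1562500/1079521
λ_max, λ_min = (674740625/4318084 ± √455166958925390625/18645849431056)/2 = 625/4, 10000/1079521
σ_max=√(625/4)=(25/2), σ_min=√(10000/1079521)=(100/1039) → κ = 129.8750
κ_2(A)·‖δb‖/‖b‖ = 0.8067

0.8067
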